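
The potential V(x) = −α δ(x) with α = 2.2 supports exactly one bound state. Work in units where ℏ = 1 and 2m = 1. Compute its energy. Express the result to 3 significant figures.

E = -1.21

For x ≠ 0 the bound state is ψ ∝ e^{−κ|x|}; integrating the TISE across the delta gives the cusp condition 2κ = 2mα/ℏ², so κ = 1.100.
Then E = −ℏ²κ²/(2m) = −mα²/(2ℏ²) = -1.210.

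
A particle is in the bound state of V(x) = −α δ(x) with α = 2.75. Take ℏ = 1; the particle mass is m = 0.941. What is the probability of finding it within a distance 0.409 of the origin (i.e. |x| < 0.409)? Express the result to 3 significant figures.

P = 0.880

The normalised bound state is ψ = √κ e^{−κ|x|} with κ = mα/ℏ² = 2.588.
P(|x| < d) = ∫_{−d}^{d} κ e^{−2κ|x|} dx = 1 − e^{−2κd} = 1 − e^{−2.117} = 0.8796.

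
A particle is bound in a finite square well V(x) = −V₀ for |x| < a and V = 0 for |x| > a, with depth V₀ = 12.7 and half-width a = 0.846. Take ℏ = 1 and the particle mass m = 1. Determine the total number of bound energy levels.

N = 3

The dimensionless depth is z₀ = a√(2mV₀)/ℏ = 0.846 × √(25.40) = 4.264.
The even/odd transcendental equations gain one root per π/2 in z₀, giving N = 1 + ⌊2z₀/π⌋ = 1 + ⌊2.714⌋ = 3.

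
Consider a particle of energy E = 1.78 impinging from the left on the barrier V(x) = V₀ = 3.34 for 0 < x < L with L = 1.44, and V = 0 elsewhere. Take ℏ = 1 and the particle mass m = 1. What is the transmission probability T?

T = 0.0243

E < V₀: inside the barrier ψ ∝ e^{±κx} with κ = √(2m(V₀ − E))/ℏ = 1.766.
κL = 2.544, sinh(κL) = 6.323.
The exact tunnelling result is T⁻¹ = 1 + V₀² sinh²(κL) / [4E(V₀ − E)] = 41.16, so T = 0.0243.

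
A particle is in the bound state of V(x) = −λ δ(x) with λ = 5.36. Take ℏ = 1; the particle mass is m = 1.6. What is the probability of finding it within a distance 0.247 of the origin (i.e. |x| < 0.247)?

The normalised bound state is ψ = √κ e^{−κ|x|} with κ = mλ/ℏ² = 8.576.
P(|x| < d) = ∫_{−d}^{d} κ e^{−2κ|x|} dx = 1 − e^{−2κd} = 1 − e^{−4.237} = 0.9855.

P = 0.986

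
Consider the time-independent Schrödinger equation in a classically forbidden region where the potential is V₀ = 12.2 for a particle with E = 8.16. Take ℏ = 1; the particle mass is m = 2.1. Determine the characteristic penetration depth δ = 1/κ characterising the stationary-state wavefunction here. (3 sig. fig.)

Since E < V₀ the TISE in this region is ψ'' = κ²ψ with κ = √(2m(V₀ − E))/ℏ.
κ = √(2 × 2.1 × 4.04) = 4.119. The penetration depth is δ = 1/κ = 0.243.

δ = 0.243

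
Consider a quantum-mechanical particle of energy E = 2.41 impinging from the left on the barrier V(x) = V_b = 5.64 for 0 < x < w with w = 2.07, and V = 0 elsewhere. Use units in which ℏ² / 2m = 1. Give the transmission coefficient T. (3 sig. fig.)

Since E < V_b the interior solution is evanescent with decay constant κ = √(2m(V_b − E))/ℏ = 1.797.
κw = 3.720, sinh(κw) = 20.63.
Matching ψ, ψ′ at both faces gives T = [1 + V_b² sinh²(κw) / (4E(V_b − E))]⁻¹ = 1/435.6 = 0.00230.

T = 0.00230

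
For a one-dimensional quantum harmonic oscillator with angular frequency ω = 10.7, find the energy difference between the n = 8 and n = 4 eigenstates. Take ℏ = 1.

E_n = ℏω(n + ½), so ΔE = (8 − 4) ℏω = 4 × 10.7 = 42.80.

ΔE = 42.8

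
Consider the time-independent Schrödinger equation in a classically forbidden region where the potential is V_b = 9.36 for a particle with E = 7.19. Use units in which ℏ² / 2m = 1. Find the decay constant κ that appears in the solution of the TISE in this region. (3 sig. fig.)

κ = 1.47

Since E < V_b the TISE in this region is ψ'' = κ²ψ with κ = √(2m(V_b − E))/ℏ.
κ = √(2 × 0.5 × 2.17) = 1.473.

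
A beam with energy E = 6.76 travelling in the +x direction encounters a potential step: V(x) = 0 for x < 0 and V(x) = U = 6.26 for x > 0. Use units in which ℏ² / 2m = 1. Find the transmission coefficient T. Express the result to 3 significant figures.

T = 0.672

The wavenumbers are k₁ = √(2mE)/ℏ = 2.600 on the left and k₂ = √(2m(E − U))/ℏ = 0.7071 on the right.
Matching ψ and ψ′ at x = 0 gives r = (k₁ − k₂)/(k₁ + k₂), so R = r² = 0.3276 and T = 1 − R = 0.6724.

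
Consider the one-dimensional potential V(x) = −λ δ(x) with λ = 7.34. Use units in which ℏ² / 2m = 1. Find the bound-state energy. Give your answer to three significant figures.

E = -13.5

For x ≠ 0 the bound state is ψ ∝ e^{−κ|x|}; integrating the TISE across the delta gives the cusp condition 2κ = 2mλ/ℏ², so κ = 3.670.
Then E = −ℏ²κ²/(2m) = −mλ²/(2ℏ²) = -13.47.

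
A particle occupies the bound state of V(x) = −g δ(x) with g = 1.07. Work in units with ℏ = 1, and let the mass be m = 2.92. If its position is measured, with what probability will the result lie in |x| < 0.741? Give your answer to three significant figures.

The normalised bound state is ψ = √κ e^{−κ|x|} with κ = mg/ℏ² = 3.124.
P(|x| < d) = ∫_{−d}^{d} κ e^{−2κ|x|} dx = 1 − e^{−2κd} = 1 − e^{−4.630} = 0.9902.

P = 0.990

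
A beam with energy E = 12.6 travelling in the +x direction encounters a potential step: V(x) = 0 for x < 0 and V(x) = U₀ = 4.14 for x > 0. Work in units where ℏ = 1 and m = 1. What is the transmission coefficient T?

T = 0.990

On each side the TISE gives plane waves with k = √(2m(E − V))/ℏ: k₁ = √(2·1·12.6) = 5.020, k₂ = √(2·1·8.46) = 4.113.
Matching ψ and ψ′ at x = 0 gives r = (k₁ − k₂)/(k₁ + k₂), so R = r² = 0.009852 and T = 1 − R = 0.9901.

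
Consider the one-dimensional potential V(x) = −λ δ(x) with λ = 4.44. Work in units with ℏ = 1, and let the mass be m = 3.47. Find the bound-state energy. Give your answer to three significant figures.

The bound state is ψ(x) = √κ e^{−κ|x|}. The derivative jump ψ'(0⁺) − ψ'(0⁻) = −(2mλ/ℏ²)ψ(0) fixes κ = mλ/ℏ² = 15.41.
Then E = −ℏ²κ²/(2m) = −mλ²/(2ℏ²) = -34.20.

E = -34.2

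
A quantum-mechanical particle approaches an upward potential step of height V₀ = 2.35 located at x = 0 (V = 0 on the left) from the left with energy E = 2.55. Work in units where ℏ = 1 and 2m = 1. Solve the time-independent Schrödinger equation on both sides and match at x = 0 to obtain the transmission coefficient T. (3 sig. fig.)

T = 0.684

The wavenumbers are k₁ = √(2mE)/ℏ = 1.597 on the left and k₂ = √(2m(E − V₀))/ℏ = 0.4472 on the right.
Continuity of ψ and ψ′ at the step yields the reflection amplitude r = (k₁ − k₂)/(k₁ + k₂) = 0.5624; thus R = |r|² = 0.3163, T = 0.6837.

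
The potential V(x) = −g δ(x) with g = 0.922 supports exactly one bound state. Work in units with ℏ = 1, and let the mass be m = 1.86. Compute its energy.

E = -0.791

The bound state is ψ(x) = √κ e^{−κ|x|}. The derivative jump ψ'(0⁺) − ψ'(0⁻) = −(2mg/ℏ²)ψ(0) fixes κ = mg/ℏ² = 1.715.
Then E = −ℏ²κ²/(2m) = −mg²/(2ℏ²) = -0.7906.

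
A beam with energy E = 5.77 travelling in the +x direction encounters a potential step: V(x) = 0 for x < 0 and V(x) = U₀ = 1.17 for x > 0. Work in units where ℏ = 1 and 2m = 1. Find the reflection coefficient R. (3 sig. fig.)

On each side the TISE gives plane waves with k = √(2m(E − V))/ℏ: k₁ = √(2·½·5.77) = 2.402, k₂ = √(2·½·4.6) = 2.145.
Continuity of ψ and ψ′ at the step yields the reflection amplitude r = (k₁ − k₂)/(k₁ + k₂) = 0.05659; thus R = |r|² = 0.003203, T = 0.9968.

R = 0.00320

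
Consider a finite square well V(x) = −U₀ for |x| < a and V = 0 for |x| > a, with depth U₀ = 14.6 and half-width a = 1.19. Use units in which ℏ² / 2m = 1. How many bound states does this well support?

N = 3

Define the well-strength parameter z₀ = (a/ℏ)√(2mU₀) = 1.19 × √(2·0.5·14.6) = 4.547.
A new bound state (alternating even/odd) appears each time z₀ passes a multiple of π/2, so N = ⌊2z₀/π⌋ + 1 = ⌊2.895⌋ + 1 = 3.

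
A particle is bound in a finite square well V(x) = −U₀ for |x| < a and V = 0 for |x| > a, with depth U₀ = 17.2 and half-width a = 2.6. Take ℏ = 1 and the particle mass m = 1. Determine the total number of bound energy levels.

N = 10

The dimensionless depth is z₀ = a√(2mU₀)/ℏ = 2.6 × √(34.40) = 15.25.
The even/odd transcendental equations gain one root per π/2 in z₀, giving N = 1 + ⌊2z₀/π⌋ = 1 + ⌊9.708⌋ = 10.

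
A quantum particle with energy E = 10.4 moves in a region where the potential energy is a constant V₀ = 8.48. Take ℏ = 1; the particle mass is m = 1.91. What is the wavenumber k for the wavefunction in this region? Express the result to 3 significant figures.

With E > V₀ the solution is oscillatory, ψ ∝ e^{±ikx} with k = √(2m(E − V₀))/ℏ.
k = √(2 × 1.91 × 1.92) = 2.708.

k = 2.71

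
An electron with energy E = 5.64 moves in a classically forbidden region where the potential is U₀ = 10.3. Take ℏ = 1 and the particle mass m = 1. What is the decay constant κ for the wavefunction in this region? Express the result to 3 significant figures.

Since E < U₀ the TISE in this region is ψ'' = κ²ψ with κ = √(2m(U₀ − E))/ℏ.
κ = √(2 × 1 × 4.66) = 3.053.

κ = 3.05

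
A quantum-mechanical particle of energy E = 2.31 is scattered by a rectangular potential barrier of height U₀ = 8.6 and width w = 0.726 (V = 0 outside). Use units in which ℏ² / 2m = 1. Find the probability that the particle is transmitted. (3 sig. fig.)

Since E < U₀ the interior solution is evanescent with decay constant κ = √(2m(U₀ − E))/ℏ = 2.508.
κw = 1.821, sinh(κw) = 3.007.
Matching ψ, ψ′ at both faces gives T = [1 + U₀² sinh²(κw) / (4E(U₀ − E))]⁻¹ = 1/12.51 = 0.0799.

T = 0.0799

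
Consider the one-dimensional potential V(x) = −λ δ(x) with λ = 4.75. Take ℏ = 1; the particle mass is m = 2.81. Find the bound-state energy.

The bound state is ψ(x) = √κ e^{−κ|x|}. The derivative jump ψ'(0⁺) − ψ'(0⁻) = −(2mλ/ℏ²)ψ(0) fixes κ = mλ/ℏ² = 13.35.
Then E = −ℏ²κ²/(2m) = −mλ²/(2ℏ²) = -31.70.

E = -31.7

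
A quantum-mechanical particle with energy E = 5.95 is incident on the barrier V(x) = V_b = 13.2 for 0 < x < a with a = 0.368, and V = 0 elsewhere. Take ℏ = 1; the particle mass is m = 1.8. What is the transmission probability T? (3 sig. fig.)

E < V_b: inside the barrier ψ ∝ e^{±κx} with κ = √(2m(V_b − E))/ℏ = 5.109.
κa = 1.880, sinh(κa) = 3.201.
Matching ψ, ψ′ at both faces gives T = [1 + V_b² sinh²(κa) / (4E(V_b − E))]⁻¹ = 1/11.34 = 0.0882.

T = 0.0882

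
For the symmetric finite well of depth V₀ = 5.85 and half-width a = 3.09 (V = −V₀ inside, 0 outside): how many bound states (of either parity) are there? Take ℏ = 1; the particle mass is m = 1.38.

The dimensionless depth is z₀ = a√(2mV₀)/ℏ = 3.09 × √(16.15) = 12.42.
A new bound state (alternating even/odd) appears each time z₀ passes a multiple of π/2, so N = ⌊2z₀/π⌋ + 1 = ⌊7.904⌋ + 1 = 8.

N = 8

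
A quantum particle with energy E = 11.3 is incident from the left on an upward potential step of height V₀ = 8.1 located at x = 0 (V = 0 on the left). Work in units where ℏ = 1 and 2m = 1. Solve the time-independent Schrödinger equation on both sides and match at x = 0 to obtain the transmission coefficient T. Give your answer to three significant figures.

T = 0.907

On each side the TISE gives plane waves with k = √(2m(E − V))/ℏ: k₁ = √(2·½·11.3) = 3.362, k₂ = √(2·½·3.2) = 1.789.
Continuity of ψ and ψ′ at the step yields the reflection amplitude r = (k₁ − k₂)/(k₁ + k₂) = 0.3054; thus R = |r|² = 0.09324, T = 0.9068.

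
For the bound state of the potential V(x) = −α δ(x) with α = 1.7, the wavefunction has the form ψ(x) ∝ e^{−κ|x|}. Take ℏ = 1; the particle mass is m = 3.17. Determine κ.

κ = 5.39

Integrate −(ℏ²/2m)ψ'' − αδ(x)ψ = Eψ from −ε to +ε: the ψ'' term gives ψ'(0⁺) − ψ'(0⁻) and the δ term gives −(2mα/ℏ²)ψ(0).
With ψ ∝ e^{−κ|x|} this yields −2κ = −2mα/ℏ², so κ = mα/ℏ² = 5.389.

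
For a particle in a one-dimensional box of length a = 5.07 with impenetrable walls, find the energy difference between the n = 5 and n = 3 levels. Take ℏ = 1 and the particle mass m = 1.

ΔE = 3.07

E_n = n²π²ℏ²/(2ma²), so ΔE = (5² − 3²) π²ℏ²/(2ma²).
ΔE = 16 × π² / (2 × 1 × 5.07²) = 3.072.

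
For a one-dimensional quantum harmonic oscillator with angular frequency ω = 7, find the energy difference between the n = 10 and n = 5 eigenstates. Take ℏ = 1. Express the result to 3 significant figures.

ΔE = 35.0

E_n = ℏω(n + ½), so ΔE = (10 − 5) ℏω = 5 × 7 = 35.00.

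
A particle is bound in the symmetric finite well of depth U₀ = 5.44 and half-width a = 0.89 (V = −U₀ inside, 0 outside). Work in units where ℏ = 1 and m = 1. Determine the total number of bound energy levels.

N = 2

The dimensionless depth is z₀ = a√(2mU₀)/ℏ = 0.89 × √(10.88) = 2.936.
The even/odd transcendental equations gain one root per π/2 in z₀, giving N = 1 + ⌊2z₀/π⌋ = 1 + ⌊1.869⌋ = 2.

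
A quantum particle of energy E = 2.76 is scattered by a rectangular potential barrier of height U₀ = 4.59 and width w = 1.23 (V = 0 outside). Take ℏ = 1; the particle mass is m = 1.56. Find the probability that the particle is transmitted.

T = 0.0107

Since E < U₀ the interior solution is evanescent with decay constant κ = √(2m(U₀ − E))/ℏ = 2.389.
κw = 2.939, sinh(κw) = 9.423.
The exact tunnelling result is T⁻¹ = 1 + U₀² sinh²(κw) / [4E(U₀ − E)] = 93.59, so T = 0.0107.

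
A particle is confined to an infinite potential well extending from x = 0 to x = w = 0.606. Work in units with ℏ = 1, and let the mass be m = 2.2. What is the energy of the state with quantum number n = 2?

E = 24.4

The infinite-well eigenfunctions ψ_n = √(2/w) sin(nπx/w) vanish at both walls, giving E_n = n²π²ℏ²/(2mw²).
E_2 = 2² × π² / (2 × 2.2 × 0.606²) = 24.43.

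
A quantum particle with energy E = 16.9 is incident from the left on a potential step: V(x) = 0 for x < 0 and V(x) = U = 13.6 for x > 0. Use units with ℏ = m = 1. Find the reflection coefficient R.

On each side the TISE gives plane waves with k = √(2m(E − V))/ℏ: k₁ = √(2·1·16.9) = 5.814, k₂ = √(2·1·3.3) = 2.569.
Continuity of ψ and ψ′ at the step yields the reflection amplitude r = (k₁ − k₂)/(k₁ + k₂) = 0.3871; thus R = |r|² = 0.1498, T = 0.8502.

R = 0.150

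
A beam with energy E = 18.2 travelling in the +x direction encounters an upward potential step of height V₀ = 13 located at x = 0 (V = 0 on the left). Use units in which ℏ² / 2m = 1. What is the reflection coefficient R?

The wavenumbers are k₁ = √(2mE)/ℏ = 4.266 on the left and k₂ = √(2m(E − V₀))/ℏ = 2.280 on the right.
Continuity of ψ and ψ′ at the step yields the reflection amplitude r = (k₁ − k₂)/(k₁ + k₂) = 0.3033; thus R = |r|² = 0.09201, T = 0.9080.

R = 0.0920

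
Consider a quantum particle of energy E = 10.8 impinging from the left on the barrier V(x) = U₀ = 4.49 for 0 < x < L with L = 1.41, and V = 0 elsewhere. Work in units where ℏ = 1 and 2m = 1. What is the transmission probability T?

T = 0.989

E > U₀: inside the barrier k₂ = √(2m(E − U₀))/ℏ = 2.512, k₂L = 3.542.
T = [1 + U₀² sin²(k₂L) / (4E(E − U₀))]⁻¹ = 1/1.011 = 0.989.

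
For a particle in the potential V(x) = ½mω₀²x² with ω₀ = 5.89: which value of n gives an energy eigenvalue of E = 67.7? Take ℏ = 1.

n = 11

E_n = ℏω₀(n + ½) ⇒ n = E/(ℏω₀) − ½ = 67.7/5.89 − 0.5 = 10.994 → n = 11.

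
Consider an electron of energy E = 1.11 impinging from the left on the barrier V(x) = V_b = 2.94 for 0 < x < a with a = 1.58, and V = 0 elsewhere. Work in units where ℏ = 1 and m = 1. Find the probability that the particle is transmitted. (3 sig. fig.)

Since E < V_b the interior solution is evanescent with decay constant κ = √(2m(V_b − E))/ℏ = 1.913.
κa = 3.023, sinh(κa) = 10.25.
Matching ψ, ψ′ at both faces gives T = [1 + V_b² sinh²(κa) / (4E(V_b − E))]⁻¹ = 1/112.7 = 0.00887.

T = 0.00887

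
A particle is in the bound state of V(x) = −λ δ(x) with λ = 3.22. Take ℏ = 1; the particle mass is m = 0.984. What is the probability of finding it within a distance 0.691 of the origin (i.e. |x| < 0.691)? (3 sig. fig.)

The normalised bound state is ψ = √κ e^{−κ|x|} with κ = mλ/ℏ² = 3.168.
P(|x| < d) = ∫_{−d}^{d} κ e^{−2κ|x|} dx = 1 − e^{−2κd} = 1 − e^{−4.379} = 0.9875.

P = 0.987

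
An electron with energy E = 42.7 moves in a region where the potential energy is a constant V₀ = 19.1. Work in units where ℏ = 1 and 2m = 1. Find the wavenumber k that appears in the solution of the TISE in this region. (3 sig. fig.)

k = 4.86

With E > V₀ the solution is oscillatory, ψ ∝ e^{±ikx} with k = √(2m(E − V₀))/ℏ.
k = √(2 × 0.5 × 23.6) = 4.858.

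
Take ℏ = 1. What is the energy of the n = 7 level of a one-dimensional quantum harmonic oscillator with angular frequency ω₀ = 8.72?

E = 65.4

The oscillator eigenvalues are E_n = ℏω₀(n + ½), so E_7 = 8.72 × 7.5 = 65.40.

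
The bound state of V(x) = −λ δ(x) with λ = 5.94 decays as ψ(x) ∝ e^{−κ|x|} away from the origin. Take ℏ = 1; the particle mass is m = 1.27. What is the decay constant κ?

Integrate −(ℏ²/2m)ψ'' − λδ(x)ψ = Eψ from −ε to +ε: the ψ'' term gives ψ'(0⁺) − ψ'(0⁻) and the δ term gives −(2mλ/ℏ²)ψ(0).
With ψ ∝ e^{−κ|x|} this yields −2κ = −2mλ/ℏ², so κ = mλ/ℏ² = 7.544.

κ = 7.54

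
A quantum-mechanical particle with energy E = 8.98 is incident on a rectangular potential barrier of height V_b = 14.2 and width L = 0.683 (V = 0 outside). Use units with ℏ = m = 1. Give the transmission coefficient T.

T = 0.0441

E < V_b: inside the barrier ψ ∝ e^{±κx} with κ = √(2m(V_b − E))/ℏ = 3.231.
κL = 2.207, sinh(κL) = 4.488.
Matching ψ, ψ′ at both faces gives T = [1 + V_b² sinh²(κL) / (4E(V_b − E))]⁻¹ = 1/22.67 = 0.0441.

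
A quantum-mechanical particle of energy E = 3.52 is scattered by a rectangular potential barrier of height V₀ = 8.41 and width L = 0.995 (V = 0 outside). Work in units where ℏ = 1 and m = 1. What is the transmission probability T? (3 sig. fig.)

Since E < V₀ the interior solution is evanescent with decay constant κ = √(2m(V₀ − E))/ℏ = 3.127.
κL = 3.112, sinh(κL) = 11.21.
The exact tunnelling result is T⁻¹ = 1 + V₀² sinh²(κL) / [4E(V₀ − E)] = 130.0, so T = 0.00769.

T = 0.00769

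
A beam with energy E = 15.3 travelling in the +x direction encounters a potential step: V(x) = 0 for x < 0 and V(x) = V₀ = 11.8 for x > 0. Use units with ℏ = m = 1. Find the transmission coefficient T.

T = 0.875

The wavenumbers are k₁ = √(2mE)/ℏ = 5.532 on the left and k₂ = √(2m(E − V₀))/ℏ = 2.646 on the right.
Continuity of ψ and ψ′ at the step yields the reflection amplitude r = (k₁ − k₂)/(k₁ + k₂) = 0.3529; thus R = |r|² = 0.1246, T = 0.8754.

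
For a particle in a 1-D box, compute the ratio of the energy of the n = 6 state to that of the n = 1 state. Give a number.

36

Since E_n ∝ n², the ratio is (6/1)² = 36.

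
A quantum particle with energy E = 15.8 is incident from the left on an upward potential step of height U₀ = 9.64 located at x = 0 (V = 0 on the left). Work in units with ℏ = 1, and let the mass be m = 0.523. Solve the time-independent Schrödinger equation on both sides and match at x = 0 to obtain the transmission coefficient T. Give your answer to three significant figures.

T = 0.947

The wavenumbers are k₁ = √(2mE)/ℏ = 4.065 on the left and k₂ = √(2m(E − U₀))/ℏ = 2.538 on the right.
Matching ψ and ψ′ at x = 0 gives r = (k₁ − k₂)/(k₁ + k₂), so R = r² = 0.05347 and T = 1 − R = 0.9465.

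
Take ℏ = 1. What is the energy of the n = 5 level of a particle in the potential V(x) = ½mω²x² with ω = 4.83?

The oscillator eigenvalues are E_n = ℏω(n + ½), so E_5 = 4.83 × 5.5 = 26.57.

E = 26.6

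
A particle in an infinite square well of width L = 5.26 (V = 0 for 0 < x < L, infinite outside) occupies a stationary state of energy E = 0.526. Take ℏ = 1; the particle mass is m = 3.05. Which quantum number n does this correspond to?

From E_n = n²π²ℏ²/(2mL²) invert to n = √(2mL²E)/(πℏ).
n = (5.26/π) × √(2 × 3.05 × 0.526) = 2.999 → n = 3.

n = 3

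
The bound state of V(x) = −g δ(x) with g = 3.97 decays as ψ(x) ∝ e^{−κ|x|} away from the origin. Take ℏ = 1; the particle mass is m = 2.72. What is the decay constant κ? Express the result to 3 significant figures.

Integrate −(ℏ²/2m)ψ'' − gδ(x)ψ = Eψ from −ε to +ε: the ψ'' term gives ψ'(0⁺) − ψ'(0⁻) and the δ term gives −(2mg/ℏ²)ψ(0).
With ψ ∝ e^{−κ|x|} this yields −2κ = −2mg/ℏ², so κ = mg/ℏ² = 10.80.

κ = 10.8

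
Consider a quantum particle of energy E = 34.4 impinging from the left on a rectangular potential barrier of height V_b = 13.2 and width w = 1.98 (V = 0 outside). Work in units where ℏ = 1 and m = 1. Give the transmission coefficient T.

E > V_b: inside the barrier k₂ = √(2m(E − V_b))/ℏ = 6.512, k₂w = 12.89.
Matching at both interfaces gives T⁻¹ = 1 + V_b² sin²(k₂w) / [4E(E − V_b)] = 1.006, hence T = 0.994.

T = 0.994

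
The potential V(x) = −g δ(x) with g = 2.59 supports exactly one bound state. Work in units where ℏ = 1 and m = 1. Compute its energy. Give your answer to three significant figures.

The bound state is ψ(x) = √κ e^{−κ|x|}. The derivative jump ψ'(0⁺) − ψ'(0⁻) = −(2mg/ℏ²)ψ(0) fixes κ = mg/ℏ² = 2.590.
Then E = −ℏ²κ²/(2m) = −mg²/(2ℏ²) = -3.354.

E = -3.35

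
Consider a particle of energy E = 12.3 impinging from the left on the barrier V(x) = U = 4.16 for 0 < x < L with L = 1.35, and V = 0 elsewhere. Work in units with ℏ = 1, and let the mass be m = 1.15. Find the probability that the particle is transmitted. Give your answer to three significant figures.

E > U: inside the barrier k₂ = √(2m(E − U))/ℏ = 4.327, k₂L = 5.841.
Matching at both interfaces gives T⁻¹ = 1 + U² sin²(k₂L) / [4E(E − U)] = 1.008, hence T = 0.992.

T = 0.992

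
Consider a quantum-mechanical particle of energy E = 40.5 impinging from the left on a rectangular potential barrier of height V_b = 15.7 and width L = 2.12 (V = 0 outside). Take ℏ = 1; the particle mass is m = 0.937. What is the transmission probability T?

T = 0.947

E > V_b: inside the barrier k₂ = √(2m(E − V_b))/ℏ = 6.817, k₂L = 14.45.
T = [1 + V_b² sin²(k₂L) / (4E(E − V_b))]⁻¹ = 1/1.055 = 0.947.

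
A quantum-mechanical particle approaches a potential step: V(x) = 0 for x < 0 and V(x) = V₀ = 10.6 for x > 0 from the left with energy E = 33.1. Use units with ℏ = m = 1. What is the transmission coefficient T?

T = 0.991

On each side the TISE gives plane waves with k = √(2m(E − V))/ℏ: k₁ = √(2·1·33.1) = 8.136, k₂ = √(2·1·22.5) = 6.708.
Matching ψ and ψ′ at x = 0 gives r = (k₁ − k₂)/(k₁ + k₂), so R = r² = 0.009256 and T = 1 − R = 0.9907.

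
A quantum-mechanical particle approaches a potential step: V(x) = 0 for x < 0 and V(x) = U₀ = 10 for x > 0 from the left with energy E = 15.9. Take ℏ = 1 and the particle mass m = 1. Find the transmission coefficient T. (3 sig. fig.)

T = 0.941

The wavenumbers are k₁ = √(2mE)/ℏ = 5.639 on the left and k₂ = √(2m(E − U₀))/ℏ = 3.435 on the right.
Continuity of ψ and ψ′ at the step yields the reflection amplitude r = (k₁ − k₂)/(k₁ + k₂) = 0.2429; thus R = |r|² = 0.05899, T = 0.9410.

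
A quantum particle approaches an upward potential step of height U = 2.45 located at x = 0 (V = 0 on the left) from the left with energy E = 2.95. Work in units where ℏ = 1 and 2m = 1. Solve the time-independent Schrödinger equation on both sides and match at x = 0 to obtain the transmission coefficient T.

T = 0.826

The wavenumbers are k₁ = √(2mE)/ℏ = 1.718 on the left and k₂ = √(2m(E − U))/ℏ = 0.7071 on the right.
Continuity of ψ and ψ′ at the step yields the reflection amplitude r = (k₁ − k₂)/(k₁ + k₂) = 0.4167; thus R = |r|² = 0.1737, T = 0.8263.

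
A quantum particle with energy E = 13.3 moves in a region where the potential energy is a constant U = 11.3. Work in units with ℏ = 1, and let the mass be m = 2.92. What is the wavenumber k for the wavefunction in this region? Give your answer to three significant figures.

With E > U the solution is oscillatory, ψ ∝ e^{±ikx} with k = √(2m(E − U))/ℏ.
k = √(2 × 2.92 × 2) = 3.418.

k = 3.42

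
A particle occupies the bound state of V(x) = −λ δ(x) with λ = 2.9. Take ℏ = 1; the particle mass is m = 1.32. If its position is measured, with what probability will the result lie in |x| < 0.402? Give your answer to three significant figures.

The normalised bound state is ψ = √κ e^{−κ|x|} with κ = mλ/ℏ² = 3.828.
P(|x| < d) = ∫_{−d}^{d} κ e^{−2κ|x|} dx = 1 − e^{−2κd} = 1 − e^{−3.078} = 0.9539.

P = 0.954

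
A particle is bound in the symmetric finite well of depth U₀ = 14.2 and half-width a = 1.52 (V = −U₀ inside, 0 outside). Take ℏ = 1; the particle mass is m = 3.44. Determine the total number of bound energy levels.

N = 10

Define the well-strength parameter z₀ = (a/ℏ)√(2mU₀) = 1.52 × √(2·3.44·14.2) = 15.02.
A new bound state (alternating even/odd) appears each time z₀ passes a multiple of π/2, so N = ⌊2z₀/π⌋ + 1 = ⌊9.564⌋ + 1 = 10.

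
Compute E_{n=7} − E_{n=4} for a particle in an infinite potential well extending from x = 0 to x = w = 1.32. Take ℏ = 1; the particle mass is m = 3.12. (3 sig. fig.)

E_n = n²π²ℏ²/(2mw²), so ΔE = (7² − 4²) π²ℏ²/(2mw²).
ΔE = 33 × π² / (2 × 3.12 × 1.32²) = 29.96.

ΔE = 30.0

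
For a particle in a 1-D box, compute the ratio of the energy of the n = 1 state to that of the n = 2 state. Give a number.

0.25

E_n = n²π²ℏ²/(2mL²) so the ratio is n₂²/n₁² = 1/4 = 0.25.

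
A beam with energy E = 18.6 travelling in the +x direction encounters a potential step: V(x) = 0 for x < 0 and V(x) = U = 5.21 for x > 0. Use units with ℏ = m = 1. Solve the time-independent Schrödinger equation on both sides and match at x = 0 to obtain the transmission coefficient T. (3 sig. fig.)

T = 0.993

The wavenumbers are k₁ = √(2mE)/ℏ = 6.099 on the left and k₂ = √(2m(E − U))/ℏ = 5.175 on the right.
Matching ψ and ψ′ at x = 0 gives r = (k₁ − k₂)/(k₁ + k₂), so R = r² = 0.006721 and T = 1 − R = 0.9933.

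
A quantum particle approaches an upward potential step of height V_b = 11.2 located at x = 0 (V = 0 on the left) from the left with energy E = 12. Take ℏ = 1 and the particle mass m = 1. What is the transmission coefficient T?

The wavenumbers are k₁ = √(2mE)/ℏ = 4.899 on the left and k₂ = √(2m(E − V_b))/ℏ = 1.265 on the right.
Matching ψ and ψ′ at x = 0 gives r = (k₁ − k₂)/(k₁ + k₂), so R = r² = 0.3476 and T = 1 − R = 0.6524.

T = 0.652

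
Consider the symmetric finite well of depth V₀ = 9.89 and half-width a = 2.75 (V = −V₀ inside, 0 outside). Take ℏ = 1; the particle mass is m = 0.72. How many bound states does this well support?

N = 7

Define the well-strength parameter z₀ = (a/ℏ)√(2mV₀) = 2.75 × √(2·0.72·9.89) = 10.38.
A new bound state (alternating even/odd) appears each time z₀ passes a multiple of π/2, so N = ⌊2z₀/π⌋ + 1 = ⌊6.607⌋ + 1 = 7.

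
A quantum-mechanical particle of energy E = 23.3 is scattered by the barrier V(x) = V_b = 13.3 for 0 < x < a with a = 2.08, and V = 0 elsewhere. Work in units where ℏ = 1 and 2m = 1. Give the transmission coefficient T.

E > V_b: inside the barrier k₂ = √(2m(E − V_b))/ℏ = 3.162, k₂a = 6.578.
Matching at both interfaces gives T⁻¹ = 1 + V_b² sin²(k₂a) / [4E(E − V_b)] = 1.016, hence T = 0.984.

T = 0.984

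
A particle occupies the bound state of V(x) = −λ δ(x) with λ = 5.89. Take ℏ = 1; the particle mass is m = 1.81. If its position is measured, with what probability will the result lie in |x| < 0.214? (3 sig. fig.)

P = 0.990

The normalised bound state is ψ = √κ e^{−κ|x|} with κ = mλ/ℏ² = 10.66.
P(|x| < d) = ∫_{−d}^{d} κ e^{−2κ|x|} dx = 1 − e^{−2κd} = 1 − e^{−4.563} = 0.9896.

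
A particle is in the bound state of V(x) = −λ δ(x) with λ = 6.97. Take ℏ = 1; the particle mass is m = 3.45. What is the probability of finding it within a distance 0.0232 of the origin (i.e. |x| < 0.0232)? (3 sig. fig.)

P = 0.672

The normalised bound state is ψ = √κ e^{−κ|x|} with κ = mλ/ℏ² = 24.05.
P(|x| < d) = ∫_{−d}^{d} κ e^{−2κ|x|} dx = 1 − e^{−2κd} = 1 − e^{−1.116} = 0.6723.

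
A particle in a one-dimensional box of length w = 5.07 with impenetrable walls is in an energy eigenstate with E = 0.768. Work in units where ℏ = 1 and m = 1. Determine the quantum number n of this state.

n = 2

From E_n = n²π²ℏ²/(2mw²) invert to n = √(2mw²E)/(πℏ).
n = (5.07/π) × √(2 × 1 × 0.768) = 2.000 → n = 2.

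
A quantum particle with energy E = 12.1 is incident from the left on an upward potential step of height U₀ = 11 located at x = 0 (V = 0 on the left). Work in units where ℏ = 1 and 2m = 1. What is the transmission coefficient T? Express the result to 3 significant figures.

The wavenumbers are k₁ = √(2mE)/ℏ = 3.479 on the left and k₂ = √(2m(E − U₀))/ℏ = 1.049 on the right.
Continuity of ψ and ψ′ at the step yields the reflection amplitude r = (k₁ − k₂)/(k₁ + k₂) = 0.5367; thus R = |r|² = 0.2880, T = 0.7120.

T = 0.712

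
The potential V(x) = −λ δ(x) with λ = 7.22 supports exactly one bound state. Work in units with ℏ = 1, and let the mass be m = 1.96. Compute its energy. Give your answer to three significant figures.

E = -51.1

The bound state is ψ(x) = √κ e^{−κ|x|}. The derivative jump ψ'(0⁺) − ψ'(0⁻) = −(2mλ/ℏ²)ψ(0) fixes κ = mλ/ℏ² = 14.15.
Then E = −ℏ²κ²/(2m) = −mλ²/(2ℏ²) = -51.09.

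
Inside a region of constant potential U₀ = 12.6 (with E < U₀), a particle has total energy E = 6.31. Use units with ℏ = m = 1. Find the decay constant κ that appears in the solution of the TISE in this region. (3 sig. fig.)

κ = 3.55

Since E < U₀ the TISE in this region is ψ'' = κ²ψ with κ = √(2m(U₀ − E))/ℏ.
κ = √(2 × 1 × 6.29) = 3.547.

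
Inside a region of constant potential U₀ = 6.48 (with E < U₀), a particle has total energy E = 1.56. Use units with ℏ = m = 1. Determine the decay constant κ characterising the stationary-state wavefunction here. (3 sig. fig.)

Since E < U₀ the TISE in this region is ψ'' = κ²ψ with κ = √(2m(U₀ − E))/ℏ.
κ = √(2 × 1 × 4.92) = 3.137.

κ = 3.14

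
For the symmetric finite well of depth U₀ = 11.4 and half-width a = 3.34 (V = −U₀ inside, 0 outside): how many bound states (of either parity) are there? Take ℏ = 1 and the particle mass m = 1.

N = 11

The dimensionless depth is z₀ = a√(2mU₀)/ℏ = 3.34 × √(22.80) = 15.95.
The even/odd transcendental equations gain one root per π/2 in z₀, giving N = 1 + ⌊2z₀/π⌋ = 1 + ⌊10.15⌋ = 11.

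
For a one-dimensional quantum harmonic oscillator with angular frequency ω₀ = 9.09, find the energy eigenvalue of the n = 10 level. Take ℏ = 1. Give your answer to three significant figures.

E = 95.4

The oscillator eigenvalues are E_n = ℏω₀(n + ½), so E_10 = 9.09 × 10.5 = 95.45.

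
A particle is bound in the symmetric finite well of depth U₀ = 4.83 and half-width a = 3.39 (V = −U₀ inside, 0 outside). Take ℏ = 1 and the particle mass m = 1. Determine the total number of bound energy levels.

N = 7

Define the well-strength parameter z₀ = (a/ℏ)√(2mU₀) = 3.39 × √(2·1·4.83) = 10.54.
The even/odd transcendental equations gain one root per π/2 in z₀, giving N = 1 + ⌊2z₀/π⌋ = 1 + ⌊6.708⌋ = 7.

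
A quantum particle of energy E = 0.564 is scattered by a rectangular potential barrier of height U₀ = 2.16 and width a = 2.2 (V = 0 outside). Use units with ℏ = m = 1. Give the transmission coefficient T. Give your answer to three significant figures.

E < U₀: inside the barrier ψ ∝ e^{±κx} with κ = √(2m(U₀ − E))/ℏ = 1.787.
κa = 3.931, sinh(κa) = 25.46.
Matching ψ, ψ′ at both faces gives T = [1 + U₀² sinh²(κa) / (4E(U₀ − E))]⁻¹ = 1/840.8 = 0.00119.

T = 0.00119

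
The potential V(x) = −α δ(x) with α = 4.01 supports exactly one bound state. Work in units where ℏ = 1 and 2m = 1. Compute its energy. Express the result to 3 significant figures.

The bound state is ψ(x) = √κ e^{−κ|x|}. The derivative jump ψ'(0⁺) − ψ'(0⁻) = −(2mα/ℏ²)ψ(0) fixes κ = mα/ℏ² = 2.005.
Then E = −ℏ²κ²/(2m) = −mα²/(2ℏ²) = -4.020.

E = -4.02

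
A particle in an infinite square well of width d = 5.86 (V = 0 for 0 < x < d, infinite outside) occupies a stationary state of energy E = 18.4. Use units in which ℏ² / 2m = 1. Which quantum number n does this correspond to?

n = 8

From E_n = n²π²ℏ²/(2md²) invert to n = √(2md²E)/(πℏ).
n = (5.86/π) × √(2 × 0.5 × 18.4) = 8.001 → n = 8.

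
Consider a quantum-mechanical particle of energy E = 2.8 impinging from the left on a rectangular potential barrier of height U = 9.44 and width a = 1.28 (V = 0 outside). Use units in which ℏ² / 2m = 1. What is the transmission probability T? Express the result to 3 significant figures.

Since E < U the interior solution is evanescent with decay constant κ = √(2m(U − E))/ℏ = 2.577.
κa = 3.298, sinh(κa) = 13.52.
The exact tunnelling result is T⁻¹ = 1 + U² sinh²(κa) / [4E(U − E)] = 219.9, so T = 0.00455.

T = 0.00455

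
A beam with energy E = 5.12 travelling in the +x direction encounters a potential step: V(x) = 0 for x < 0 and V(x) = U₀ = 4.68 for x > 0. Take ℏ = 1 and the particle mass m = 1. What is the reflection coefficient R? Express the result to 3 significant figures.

On each side the TISE gives plane waves with k = √(2m(E − V))/ℏ: k₁ = √(2·1·5.12) = 3.200, k₂ = √(2·1·0.44) = 0.9381.
Matching ψ and ψ′ at x = 0 gives r = (k₁ − k₂)/(k₁ + k₂), so R = r² = 0.2988 and T = 1 − R = 0.7012.

R = 0.299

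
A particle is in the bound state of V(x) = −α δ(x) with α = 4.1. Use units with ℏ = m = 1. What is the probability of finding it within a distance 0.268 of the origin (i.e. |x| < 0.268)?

The normalised bound state is ψ = √κ e^{−κ|x|} with κ = mα/ℏ² = 4.100.
P(|x| < d) = ∫_{−d}^{d} κ e^{−2κ|x|} dx = 1 − e^{−2κd} = 1 − e^{−2.198} = 0.8889.

P = 0.889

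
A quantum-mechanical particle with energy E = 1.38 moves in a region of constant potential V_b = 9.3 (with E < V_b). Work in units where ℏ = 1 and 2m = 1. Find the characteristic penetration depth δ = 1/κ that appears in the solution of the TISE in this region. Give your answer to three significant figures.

δ = 0.355

Since E < V_b the TISE in this region is ψ'' = κ²ψ with κ = √(2m(V_b − E))/ℏ.
κ = √(2 × 0.5 × 7.92) = 2.814. The penetration depth is δ = 1/κ = 0.355.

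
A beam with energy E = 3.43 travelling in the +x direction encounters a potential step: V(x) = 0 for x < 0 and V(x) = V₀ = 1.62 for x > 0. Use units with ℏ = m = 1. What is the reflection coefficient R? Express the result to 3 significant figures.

R = 0.0251

On each side the TISE gives plane waves with k = √(2m(E − V))/ℏ: k₁ = √(2·1·3.43) = 2.619, k₂ = √(2·1·1.81) = 1.903.
Continuity of ψ and ψ′ at the step yields the reflection amplitude r = (k₁ − k₂)/(k₁ + k₂) = 0.1585; thus R = |r|² = 0.02511, T = 0.9749.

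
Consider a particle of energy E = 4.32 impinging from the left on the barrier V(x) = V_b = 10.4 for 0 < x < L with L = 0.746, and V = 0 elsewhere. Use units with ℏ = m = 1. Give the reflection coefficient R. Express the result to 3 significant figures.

R = 0.979

Since E < V_b the interior solution is evanescent with decay constant κ = √(2m(V_b − E))/ℏ = 3.487.
κL = 2.601, sinh(κL) = 6.704.
Matching ψ, ψ′ at both faces gives T = [1 + V_b² sinh²(κL) / (4E(V_b − E))]⁻¹ = 1/47.27 = 0.0212.
R = 1 − T = 0.979.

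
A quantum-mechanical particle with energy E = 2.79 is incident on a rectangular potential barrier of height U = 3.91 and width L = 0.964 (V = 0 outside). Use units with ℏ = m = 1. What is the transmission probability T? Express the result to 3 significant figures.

T = 0.170

Since E < U the interior solution is evanescent with decay constant κ = √(2m(U − E))/ℏ = 1.497.
κL = 1.443, sinh(κL) = 1.998.
The exact tunnelling result is T⁻¹ = 1 + U² sinh²(κL) / [4E(U − E)] = 5.883, so T = 0.170.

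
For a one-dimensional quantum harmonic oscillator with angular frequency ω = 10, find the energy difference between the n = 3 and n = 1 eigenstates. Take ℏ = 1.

ΔE = 20.0

E_n = ℏω(n + ½), so ΔE = (3 − 1) ℏω = 2 × 10 = 20.00.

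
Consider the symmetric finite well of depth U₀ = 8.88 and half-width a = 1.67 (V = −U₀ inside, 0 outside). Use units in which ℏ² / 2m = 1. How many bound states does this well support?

N = 4

The dimensionless depth is z₀ = a√(2mU₀)/ℏ = 1.67 × √(8.880) = 4.976.
The even/odd transcendental equations gain one root per π/2 in z₀, giving N = 1 + ⌊2z₀/π⌋ = 1 + ⌊3.168⌋ = 4.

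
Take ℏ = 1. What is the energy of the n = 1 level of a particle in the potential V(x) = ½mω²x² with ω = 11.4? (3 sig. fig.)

Using E_n = (n + ½)ℏω: E_1 = 1.5 × 11.4 = 17.10.

E = 17.1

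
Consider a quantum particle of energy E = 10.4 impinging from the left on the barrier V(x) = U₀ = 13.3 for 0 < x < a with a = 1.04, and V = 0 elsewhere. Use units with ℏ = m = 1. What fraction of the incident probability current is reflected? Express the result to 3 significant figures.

R = 0.982

Since E < U₀ the interior solution is evanescent with decay constant κ = √(2m(U₀ − E))/ℏ = 2.408.
κa = 2.505, sinh(κa) = 6.079.
The exact tunnelling result is T⁻¹ = 1 + U₀² sinh²(κa) / [4E(U₀ − E)] = 55.18, so T = 0.0181.
R = 1 − T = 0.982.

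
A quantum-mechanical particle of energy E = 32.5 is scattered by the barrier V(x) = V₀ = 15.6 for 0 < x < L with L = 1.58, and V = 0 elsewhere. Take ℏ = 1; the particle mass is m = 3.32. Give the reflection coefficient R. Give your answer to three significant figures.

R = 0.0752

E > V₀: inside the barrier k₂ = √(2m(E − V₀))/ℏ = 10.59, k₂L = 16.74.
T = [1 + V₀² sin²(k₂L) / (4E(E − V₀))]⁻¹ = 1/1.081 = 0.925.
R = 1 − T = 0.0752.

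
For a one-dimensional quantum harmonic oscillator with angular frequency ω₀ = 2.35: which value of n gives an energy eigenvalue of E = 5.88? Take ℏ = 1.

n = 2

E_n = ℏω₀(n + ½) ⇒ n = E/(ℏω₀) − ½ = 5.88/2.35 − 0.5 = 2.002 → n = 2.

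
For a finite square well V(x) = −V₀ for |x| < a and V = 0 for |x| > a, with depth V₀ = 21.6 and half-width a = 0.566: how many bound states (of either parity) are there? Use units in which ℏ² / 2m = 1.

N = 2

The dimensionless depth is z₀ = a√(2mV₀)/ℏ = 0.566 × √(21.60) = 2.631.
The even/odd transcendental equations gain one root per π/2 in z₀, giving N = 1 + ⌊2z₀/π⌋ = 1 + ⌊1.675⌋ = 2.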